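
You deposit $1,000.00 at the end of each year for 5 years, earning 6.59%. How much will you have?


Formula: FV = PMT * ((1+r)^n - 1) / r
Growth factor: (1 + 0.0659)^5 = 1.375886
Numerator: 1.375886 - 1 = 0.375886
FV = $1,000.00 * 0.375886 / 0.0659 = $5,703.88

$5,703.88


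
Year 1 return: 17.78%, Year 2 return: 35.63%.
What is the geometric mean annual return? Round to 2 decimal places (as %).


Formula: Geometric mean = ((1+r1)*(1+r2))^(1/2) - 1
Product: (1 + 0.1778) * (1 + 0.3563) = 1.1778 * 1.3563 = 1.59745
Square root: 1.59745^0.5 = 1.263903
Geometric mean = 1.263903 - 1 = 0.263903
As percentage: 26.39%

26.39%


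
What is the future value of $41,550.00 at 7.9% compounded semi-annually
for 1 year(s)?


Formula: FV = P * (1 + r/m)^(m*t)
Period rate: r/m = 0.079 / 2 = 0.0395
Total periods: m*t = 2 * 1 = 2
Growth factor: (1 + 0.0395)^2 = 1.08056
FV = $41,550.00 * 1.08056 = $44,897.28

$44,897.28


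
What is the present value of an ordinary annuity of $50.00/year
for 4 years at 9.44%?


Formula: PV = PMT * (1 - (1+r)^(-n)) / r
Discount factor: (1 + 0.0944)^(-4) = 0.697101
Bracket: 1 - 0.697101 = 0.302899
PV = $50.00 * 0.302899 / 0.0944 = $160.43

$160.43


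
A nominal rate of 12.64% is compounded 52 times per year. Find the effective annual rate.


Formula: EAR = (1 + r/m)^m - 1
Period rate: r/m = 0.1264 / 52 = 0.002431
Compounding: (1 + 0.002431)^52 = 1.134562
EAR = 1.134562 - 1 = 0.134562

0.134562


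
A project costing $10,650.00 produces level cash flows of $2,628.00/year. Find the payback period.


Formula: Payback = investment / annual cash flow
Substituting: Payback = $10,650.00 / $2,628.00
Payback = 4.0525 years

4.0525 years


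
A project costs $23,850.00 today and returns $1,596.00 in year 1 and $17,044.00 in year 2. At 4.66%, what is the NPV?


Formula: NPV = C0 + C1/(1+r) + C2/(1+r)^2
Discount C1: $1,596.00 / (1 + 0.0466) = $1,524.94
Discount C2: $17,044.00 / (1 + 0.0466)^2 = $15,560.02
NPV = -$23,850.00 + $1,524.94 + $15,560.02 = -$6,765.05

-$6,765.05


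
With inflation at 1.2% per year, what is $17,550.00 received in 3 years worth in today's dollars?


Formula: Real value = nominal / (1 + inflation)^years
Price level: (1 + 0.012)^3 = 1.036434
Real value = $17,550.00 / 1.036434 = $16,933.07

$16,933.07


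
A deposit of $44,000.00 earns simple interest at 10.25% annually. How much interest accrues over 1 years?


Formula: I = P * r * t
Substituting: I = $44,000.00 * 0.1025 * 1
Step: I = $44,000.00 * 0.1025
I = $4,510.00

$4,510.00


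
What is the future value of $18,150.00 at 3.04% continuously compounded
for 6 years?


Formula: FV = P * e^(r*t)
Exponent: r*t = 0.0304 * 6 = 0.1824
e^(0.1824) = 1.200094
FV = $18,150.00 * 1.200094 = $21,781.71

$21,781.71


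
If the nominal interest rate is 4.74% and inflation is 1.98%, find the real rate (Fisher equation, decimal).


Formula: (1 + r_real) = (1 + r_nom) / (1 + inflation)
Substituting: (1 + r_real) = 1.0474 / 1.0198
(1 + r_real) = 1.027064
r_real = 1.027064 - 1 = 0.027064

0.027064


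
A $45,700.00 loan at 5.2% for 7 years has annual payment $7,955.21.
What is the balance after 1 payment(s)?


Formula: Balance = PV*(1+r)^k - PMT*((1+r)^k - 1)/r
Growth: (1 + 0.052)^1 = 1.052
Accumulated factor: ((1+r)^k - 1)/r = 1.0
Balance = $45,700.00 * 1.052 - $7,955.21 * 1.0
Balance = $40,121.19

$40,121.19


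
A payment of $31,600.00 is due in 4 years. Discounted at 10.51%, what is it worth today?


Formula: PV = FV / (1 + r)^n
Substituting: PV = $31,600.00 / (1 + 0.1051)^4
Discount factor: (1.1051)^4 = 1.491442
PV = $31,600.00 / 1.491442 = $21,187.55

$21,187.55


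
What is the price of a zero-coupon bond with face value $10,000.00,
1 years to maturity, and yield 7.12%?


Formula: Price = FV / (1 + r)^n
Substituting: Price = $10,000.00 / (1 + 0.0712)^1
Discount factor: (1.0712)^1 = 1.0712
Price = $10,000.00 / 1.0712 = $9,335.32

$9,335.32


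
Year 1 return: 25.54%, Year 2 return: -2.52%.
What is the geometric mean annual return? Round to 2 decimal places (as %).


Formula: Geometric mean = ((1+r1)*(1+r2))^(1/2) - 1
Product: (1 + 0.2554) * (1 + -0.0252) = 1.2554 * 0.9748 = 1.223764
Square root: 1.223764^0.5 = 1.106239
Geometric mean = 1.106239 - 1 = 0.106239
As percentage: 10.62%

10.62%


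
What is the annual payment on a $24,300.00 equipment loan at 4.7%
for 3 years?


Formula: PMT = PV * r / (1 - (1+r)^(-n))
Denominator: 1 - (1 + 0.047)^(-3) = 0.128716
Numerator: $24,300.00 * 0.047 = 1142.1
PMT = 1142.1 / 0.128716 = $8,873.05

$8,873.05


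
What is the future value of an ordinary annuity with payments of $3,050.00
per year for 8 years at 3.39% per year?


Formula: FV = PMT * ((1+r)^n - 1) / r
Growth factor: (1 + 0.0339)^8 = 1.305655
Numerator: 1.305655 - 1 = 0.305655
FV = $3,050.00 * 0.305655 / 0.0339 = $27,499.89

$27,499.89


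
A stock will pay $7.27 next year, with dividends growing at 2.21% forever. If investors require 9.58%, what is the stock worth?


Formula: P = D1 / (r - g)
Spread: r - g = 0.0958 - 0.0221 = 0.0737
Substituting: P = $7.27 / 0.0737
P = $98.64

$98.64


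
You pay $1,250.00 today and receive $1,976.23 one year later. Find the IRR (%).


Formula: IRR = C1/C0 - 1
Substituting: IRR = $1,976.23 / $1,250.00 - 1
Ratio: 1.580984 - 1 = 0.580984
IRR = 58.0984%

58.0984%


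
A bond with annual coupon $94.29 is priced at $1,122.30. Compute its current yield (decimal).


Formula: Current yield = annual coupon / price
Substituting: CY = $94.29 / $1,122.30
CY = 0.084015

0.084015


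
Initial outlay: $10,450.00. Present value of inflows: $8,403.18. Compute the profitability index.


Formula: PI = PV(cash flows) / initial investment
Substituting: PI = $8,403.18 / $10,450.00
PI = 0.8041

0.8041


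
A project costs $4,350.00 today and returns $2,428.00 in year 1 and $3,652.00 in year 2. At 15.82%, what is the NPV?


Formula: NPV = C0 + C1/(1+r) + C2/(1+r)^2
Discount C1: $2,428.00 / (1 + 0.1582) = $2,096.36
Discount C2: $3,652.00 / (1 + 0.1582)^2 = $2,722.47
NPV = -$4,350.00 + $2,096.36 + $2,722.47 = $468.83

$468.83


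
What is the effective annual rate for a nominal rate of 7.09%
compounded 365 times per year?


Formula: EAR = (1 + r/m)^m - 1
Period rate: r/m = 0.0709 / 365 = 0.000194
Compounding: (1 + 0.000194)^365 = 1.073466
EAR = 1.073466 - 1 = 0.073466

0.073466


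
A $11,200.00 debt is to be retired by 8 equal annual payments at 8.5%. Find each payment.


Formula: PMT = PV * r / (1 - (1+r)^(-n))
Denominator: 1 - (1 + 0.085)^(-8) = 0.479331
Numerator: $11,200.00 * 0.085 = 952.0
PMT = 952.0 / 0.479331 = $1,986.10

$1,986.10


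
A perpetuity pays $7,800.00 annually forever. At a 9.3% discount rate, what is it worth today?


Formula: PV = C / r
Substituting: PV = $7,800.00 / 0.093
PV = $83,870.97

$83,870.97


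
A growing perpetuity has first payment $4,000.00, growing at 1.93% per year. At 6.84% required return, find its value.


Formula: PV = C / (r - g)
Spread: r - g = 0.0684 - 0.0193 = 0.0491
Substituting: PV = $4,000.00 / 0.0491
PV = $81,466.40

$81,466.40


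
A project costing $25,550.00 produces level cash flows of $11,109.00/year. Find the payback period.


Formula: Payback = investment / annual cash flow
Substituting: Payback = $25,550.00 / $11,109.00
Payback = 2.2999 years

2.2999 years


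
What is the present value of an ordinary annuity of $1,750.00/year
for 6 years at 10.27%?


Formula: PV = PMT * (1 - (1+r)^(-n)) / r
Discount factor: (1 + 0.1027)^(-6) = 0.556232
Bracket: 1 - 0.556232 = 0.443768
PV = $1,750.00 * 0.443768 / 0.1027 = $7,561.78

$7,561.78


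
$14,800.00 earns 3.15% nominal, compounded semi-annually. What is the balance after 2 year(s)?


Formula: FV = P * (1 + r/m)^(m*t)
Period rate: r/m = 0.0315 / 2 = 0.01575
Total periods: m*t = 2 * 2 = 4
Growth factor: (1 + 0.01575)^4 = 1.064504
FV = $14,800.00 * 1.064504 = $15,754.66

$15,754.66


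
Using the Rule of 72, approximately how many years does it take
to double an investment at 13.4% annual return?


Formula: Years ≈ 72 / r
Substituting: Years ≈ 72 / 13.4
Years ≈ 5.4

5.4 years


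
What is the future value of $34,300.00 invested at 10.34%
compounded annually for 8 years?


Formula: FV = P * (1 + r)^n
Substituting: FV = $34,300.00 * (1 + 0.1034)^8
Growth factor: (1.1034)^8 = 2.197171
FV = $34,300.00 * 2.197171 = $75,362.96

$75,362.96


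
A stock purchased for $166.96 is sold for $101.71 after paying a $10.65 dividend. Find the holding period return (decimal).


Formula: HPR = (P1 - P0 + D) / P0
Gain: $101.71 - $166.96 + $10.65 = -$54.60
HPR = -$54.60 / $166.96 = -0.327

-0.327


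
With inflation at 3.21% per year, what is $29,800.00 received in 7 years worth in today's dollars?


Formula: Real value = nominal / (1 + inflation)^years
Price level: (1 + 0.0321)^7 = 1.247534
Real value = $29,800.00 / 1.247534 = $23,887.12

$23,887.12


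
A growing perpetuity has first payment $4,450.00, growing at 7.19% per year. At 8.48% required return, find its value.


Formula: PV = C / (r - g)
Spread: r - g = 0.0848 - 0.0719 = 0.0129
Substituting: PV = $4,450.00 / 0.0129
PV = $344,961.24

$344,961.24


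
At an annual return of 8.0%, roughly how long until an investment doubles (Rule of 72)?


Formula: Years ≈ 72 / r
Substituting: Years ≈ 72 / 8.0
Years ≈ 9.0

9.0 years


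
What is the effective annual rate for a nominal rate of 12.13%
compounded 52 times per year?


Formula: EAR = (1 + r/m)^m - 1
Period rate: r/m = 0.1213 / 52 = 0.002333
Compounding: (1 + 0.002333)^52 = 1.128804
EAR = 1.128804 - 1 = 0.128804

0.128804


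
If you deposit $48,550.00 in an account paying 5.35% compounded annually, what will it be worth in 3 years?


Formula: FV = P * (1 + r)^n
Substituting: FV = $48,550.00 * (1 + 0.0535)^3
Growth factor: (1.0535)^3 = 1.16924
FV = $48,550.00 * 1.16924 = $56,766.60

$56,766.60


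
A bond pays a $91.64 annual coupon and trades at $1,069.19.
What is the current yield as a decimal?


Formula: Current yield = annual coupon / price
Substituting: CY = $91.64 / $1,069.19
CY = 0.08571

0.08571


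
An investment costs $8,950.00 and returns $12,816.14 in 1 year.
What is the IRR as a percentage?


Formula: IRR = C1/C0 - 1
Substituting: IRR = $12,816.14 / $8,950.00 - 1
Ratio: 1.431971 - 1 = 0.431971
IRR = 43.1971%

43.1971%


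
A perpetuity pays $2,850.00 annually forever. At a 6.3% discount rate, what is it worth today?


Formula: PV = C / r
Substituting: PV = $2,850.00 / 0.063
PV = $45,238.10

$45,238.10


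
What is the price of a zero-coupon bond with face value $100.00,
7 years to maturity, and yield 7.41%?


Formula: Price = FV / (1 + r)^n
Substituting: Price = $100.00 / (1 + 0.0741)^7
Discount factor: (1.0741)^7 = 1.649351
Price = $100.00 / 1.649351 = $60.63

$60.63


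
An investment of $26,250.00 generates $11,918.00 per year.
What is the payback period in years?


Formula: Payback = investment / annual cash flow
Substituting: Payback = $26,250.00 / $11,918.00
Payback = 2.2026 years

2.2026 years


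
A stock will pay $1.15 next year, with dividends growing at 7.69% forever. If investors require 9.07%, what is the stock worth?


Formula: P = D1 / (r - g)
Spread: r - g = 0.0907 - 0.0769 = 0.0138
Substituting: P = $1.15 / 0.0138
P = $83.33

$83.33


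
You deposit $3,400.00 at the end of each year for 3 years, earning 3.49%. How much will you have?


Formula: FV = PMT * ((1+r)^n - 1) / r
Growth factor: (1 + 0.0349)^3 = 1.108397
Numerator: 1.108397 - 1 = 0.108397
FV = $3,400.00 * 0.108397 / 0.0349 = $10,560.12

$10,560.12


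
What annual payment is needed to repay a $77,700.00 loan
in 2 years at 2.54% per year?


Formula: PMT = PV * r / (1 - (1+r)^(-n))
Denominator: 1 - (1 + 0.0254)^(-2) = 0.048928
Numerator: $77,700.00 * 0.0254 = 1973.58
PMT = 1973.58 / 0.048928 = $40,336.37

$40,336.37


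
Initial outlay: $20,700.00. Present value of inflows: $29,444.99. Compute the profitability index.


Formula: PI = PV(cash flows) / initial investment
Substituting: PI = $29,444.99 / $20,700.00
PI = 1.4225

1.4225


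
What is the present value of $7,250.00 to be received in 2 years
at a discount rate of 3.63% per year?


Formula: PV = FV / (1 + r)^n
Substituting: PV = $7,250.00 / (1 + 0.0363)^2
Discount factor: (1.0363)^2 = 1.073918
PV = $7,250.00 / 1.073918 = $6,750.98

$6,750.98


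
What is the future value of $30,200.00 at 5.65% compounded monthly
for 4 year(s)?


Formula: FV = P * (1 + r/m)^(m*t)
Period rate: r/m = 0.0565 / 12 = 0.004708
Total periods: m*t = 12 * 4 = 48
Growth factor: (1 + 0.004708)^48 = 1.252911
FV = $30,200.00 * 1.252911 = $37,837.91

$37,837.91


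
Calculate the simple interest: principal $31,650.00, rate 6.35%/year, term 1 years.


Formula: I = P * r * t
Substituting: I = $31,650.00 * 0.0635 * 1
Step: I = $31,650.00 * 0.0635
I = $2,009.78

$2,009.78


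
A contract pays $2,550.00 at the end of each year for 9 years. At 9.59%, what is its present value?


Formula: PV = PMT * (1 - (1+r)^(-n)) / r
Discount factor: (1 + 0.0959)^(-9) = 0.438593
Bracket: 1 - 0.438593 = 0.561407
PV = $2,550.00 * 0.561407 / 0.0959 = $14,927.92

$14,927.92


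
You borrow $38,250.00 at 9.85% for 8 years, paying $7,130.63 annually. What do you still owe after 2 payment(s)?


Formula: Balance = PV*(1+r)^k - PMT*((1+r)^k - 1)/r
Growth: (1 + 0.0985)^2 = 1.206702
Accumulated factor: ((1+r)^k - 1)/r = 2.0985
Balance = $38,250.00 * 1.206702 - $7,130.63 * 2.0985
Balance = $31,192.73

$31,192.73


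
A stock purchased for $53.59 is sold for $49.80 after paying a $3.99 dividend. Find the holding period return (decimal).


Formula: HPR = (P1 - P0 + D) / P0
Gain: $49.80 - $53.59 + $3.99 = $0.20
HPR = $0.20 / $53.59 = 0.0037

0.0037


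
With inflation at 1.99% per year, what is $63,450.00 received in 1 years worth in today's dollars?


Formula: Real value = nominal / (1 + inflation)^years
Price level: (1 + 0.0199)^1 = 1.0199
Real value = $63,450.00 / 1.0199 = $62,211.98

$62,211.98


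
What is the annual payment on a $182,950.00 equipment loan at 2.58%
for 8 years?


Formula: PMT = PV * r / (1 - (1+r)^(-n))
Denominator: 1 - (1 + 0.0258)^(-8) = 0.18436
Numerator: $182,950.00 * 0.0258 = 4720.11
PMT = 4720.11 / 0.18436 = $25,602.66

$25,602.66


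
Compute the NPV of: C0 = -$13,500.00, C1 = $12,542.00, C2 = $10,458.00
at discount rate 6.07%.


Formula: NPV = C0 + C1/(1+r) + C2/(1+r)^2
Discount C1: $12,542.00 / (1 + 0.0607) = $11,824.27
Discount C2: $10,458.00 / (1 + 0.0607)^2 = $9,295.30
NPV = -$13,500.00 + $11,824.27 + $9,295.30 = $7,619.57

$7,619.57


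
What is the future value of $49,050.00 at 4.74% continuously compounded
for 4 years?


Formula: FV = P * e^(r*t)
Exponent: r*t = 0.0474 * 4 = 0.1896
e^(0.1896) = 1.208766
FV = $49,050.00 * 1.208766 = $59,289.97

$59,289.97


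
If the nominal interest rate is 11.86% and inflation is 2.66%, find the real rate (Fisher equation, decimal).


Formula: (1 + r_real) = (1 + r_nom) / (1 + inflation)
Substituting: (1 + r_real) = 1.1186 / 1.0266
(1 + r_real) = 1.089616
r_real = 1.089616 - 1 = 0.089616

0.089616


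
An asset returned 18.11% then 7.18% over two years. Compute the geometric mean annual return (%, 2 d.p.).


Formula: Geometric mean = ((1+r1)*(1+r2))^(1/2) - 1
Product: (1 + 0.1811) * (1 + 0.0718) = 1.1811 * 1.0718 = 1.265903
Square root: 1.265903^0.5 = 1.125124
Geometric mean = 1.125124 - 1 = 0.125124
As percentage: 12.51%

12.51%


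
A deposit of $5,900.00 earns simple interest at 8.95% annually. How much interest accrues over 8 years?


Formula: I = P * r * t
Substituting: I = $5,900.00 * 0.0895 * 8
Step: I = $5,900.00 * 0.716
I = $4,224.40

$4,224.40


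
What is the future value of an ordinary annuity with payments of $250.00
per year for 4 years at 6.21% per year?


Formula: FV = PMT * ((1+r)^n - 1) / r
Growth factor: (1 + 0.0621)^4 = 1.272511
Numerator: 1.272511 - 1 = 0.272511
FV = $250.00 * 0.272511 / 0.0621 = $1,097.07

$1,097.07


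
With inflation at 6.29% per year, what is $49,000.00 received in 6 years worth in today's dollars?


Formula: Real value = nominal / (1 + inflation)^years
Price level: (1 + 0.0629)^6 = 1.441964
Real value = $49,000.00 / 1.441964 = $33,981.43

$33,981.43


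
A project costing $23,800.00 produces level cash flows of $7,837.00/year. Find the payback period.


Formula: Payback = investment / annual cash flow
Substituting: Payback = $23,800.00 / $7,837.00
Payback = 3.0369 years

3.0369 years


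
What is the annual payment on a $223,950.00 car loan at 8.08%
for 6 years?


Formula: PMT = PV * r / (1 - (1+r)^(-n))
Denominator: 1 - (1 + 0.0808)^(-6) = 0.372624
Numerator: $223,950.00 * 0.0808 = 18095.16
PMT = 18095.16 / 0.372624 = $48,561.46

$48,561.46


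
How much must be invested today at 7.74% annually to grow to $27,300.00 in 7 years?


Formula: PV = FV / (1 + r)^n
Substituting: PV = $27,300.00 / (1 + 0.0774)^7
Discount factor: (1.0774)^7 = 1.685151
PV = $27,300.00 / 1.685151 = $16,200.33

$16,200.33


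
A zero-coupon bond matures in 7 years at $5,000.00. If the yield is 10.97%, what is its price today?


Formula: Price = FV / (1 + r)^n
Substituting: Price = $5,000.00 / (1 + 0.1097)^7
Discount factor: (1.1097)^7 = 2.072235
Price = $5,000.00 / 2.072235 = $2,412.85

$2,412.85


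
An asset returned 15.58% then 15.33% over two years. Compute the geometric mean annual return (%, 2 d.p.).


Formula: Geometric mean = ((1+r1)*(1+r2))^(1/2) - 1
Product: (1 + 0.1558) * (1 + 0.1533) = 1.1558 * 1.1533 = 1.332984
Square root: 1.332984^0.5 = 1.154549
Geometric mean = 1.154549 - 1 = 0.154549
As percentage: 15.45%

15.45%


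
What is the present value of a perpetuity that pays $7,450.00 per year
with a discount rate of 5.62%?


Formula: PV = C / r
Substituting: PV = $7,450.00 / 0.0562
PV = $132,562.28

$132,562.28


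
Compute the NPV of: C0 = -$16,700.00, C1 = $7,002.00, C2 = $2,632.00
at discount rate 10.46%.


Formula: NPV = C0 + C1/(1+r) + C2/(1+r)^2
Discount C1: $7,002.00 / (1 + 0.1046) = $6,338.95
Discount C2: $2,632.00 / (1 + 0.1046)^2 = $2,157.13
NPV = -$16,700.00 + $6,338.95 + $2,157.13 = -$8,203.93

-$8,203.93


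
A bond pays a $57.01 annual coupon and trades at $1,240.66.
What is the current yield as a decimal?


Formula: Current yield = annual coupon / price
Substituting: CY = $57.01 / $1,240.66
CY = 0.045951

0.045951


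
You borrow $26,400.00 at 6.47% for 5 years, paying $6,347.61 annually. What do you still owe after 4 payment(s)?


Formula: Balance = PV*(1+r)^k - PMT*((1+r)^k - 1)/r
Growth: (1 + 0.0647)^4 = 1.285017
Accumulated factor: ((1+r)^k - 1)/r = 4.405215
Balance = $26,400.00 * 1.285017 - $6,347.61 * 4.405215
Balance = $5,961.87

$5,961.87


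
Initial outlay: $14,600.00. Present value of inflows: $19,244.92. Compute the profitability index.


Formula: PI = PV(cash flows) / initial investment
Substituting: PI = $19,244.92 / $14,600.00
PI = 1.3181

1.3181


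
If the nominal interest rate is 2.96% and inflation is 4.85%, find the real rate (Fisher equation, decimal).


Formula: (1 + r_real) = (1 + r_nom) / (1 + inflation)
Substituting: (1 + r_real) = 1.0296 / 1.0485
(1 + r_real) = 0.981974
r_real = 0.981974 - 1 = -0.018026

-0.018026


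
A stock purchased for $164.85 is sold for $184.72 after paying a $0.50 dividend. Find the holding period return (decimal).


Formula: HPR = (P1 - P0 + D) / P0
Gain: $184.72 - $164.85 + $0.50 = $20.37
HPR = $20.37 / $164.85 = 0.1236

0.1236


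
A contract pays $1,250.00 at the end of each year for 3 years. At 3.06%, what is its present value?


Formula: PV = PMT * (1 - (1+r)^(-n)) / r
Discount factor: (1 + 0.0306)^(-3) = 0.913544
Bracket: 1 - 0.913544 = 0.086456
PV = $1,250.00 * 0.086456 / 0.0306 = $3,531.69

$3,531.69


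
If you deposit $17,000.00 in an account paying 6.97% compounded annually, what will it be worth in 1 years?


Formula: FV = P * (1 + r)^n
Substituting: FV = $17,000.00 * (1 + 0.0697)^1
Growth factor: (1.0697)^1 = 1.0697
FV = $17,000.00 * 1.0697 = $18,184.90

$18,184.90


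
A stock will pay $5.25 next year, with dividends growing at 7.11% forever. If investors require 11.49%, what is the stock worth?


Formula: P = D1 / (r - g)
Spread: r - g = 0.1149 - 0.0711 = 0.0438
Substituting: P = $5.25 / 0.0438
P = $119.86

$119.86


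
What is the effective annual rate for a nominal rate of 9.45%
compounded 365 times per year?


Formula: EAR = (1 + r/m)^m - 1
Period rate: r/m = 0.0945 / 365 = 0.000259
Compounding: (1 + 0.000259)^365 = 1.099096
EAR = 1.099096 - 1 = 0.099096

0.099096


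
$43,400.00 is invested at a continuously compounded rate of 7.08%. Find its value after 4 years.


Formula: FV = P * e^(r*t)
Exponent: r*t = 0.0708 * 4 = 0.2832
e^(0.2832) = 1.327371
FV = $43,400.00 * 1.327371 = $57,607.88

$57,607.88


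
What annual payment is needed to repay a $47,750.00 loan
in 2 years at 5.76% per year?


Formula: PMT = PV * r / (1 - (1+r)^(-n))
Denominator: 1 - (1 + 0.0576)^(-2) = 0.10596
Numerator: $47,750.00 * 0.0576 = 2750.4
PMT = 2750.4 / 0.10596 = $25,957.05

$25,957.05


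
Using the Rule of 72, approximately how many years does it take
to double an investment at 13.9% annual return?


Formula: Years ≈ 72 / r
Substituting: Years ≈ 72 / 13.9
Years ≈ 5.2

5.2 years


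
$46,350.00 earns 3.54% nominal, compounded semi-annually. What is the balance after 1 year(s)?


Formula: FV = P * (1 + r/m)^(m*t)
Period rate: r/m = 0.0354 / 2 = 0.0177
Total periods: m*t = 2 * 1 = 2
Growth factor: (1 + 0.0177)^2 = 1.035713
FV = $46,350.00 * 1.035713 = $48,005.31

$48,005.31


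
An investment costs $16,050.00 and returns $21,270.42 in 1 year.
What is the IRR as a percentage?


Formula: IRR = C1/C0 - 1
Substituting: IRR = $21,270.42 / $16,050.00 - 1
Ratio: 1.32526 - 1 = 0.32526
IRR = 32.526%

32.526%


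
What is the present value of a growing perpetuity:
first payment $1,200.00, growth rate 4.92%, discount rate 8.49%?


Formula: PV = C / (r - g)
Spread: r - g = 0.0849 - 0.0492 = 0.0357
Substituting: PV = $1,200.00 / 0.0357
PV = $33,613.45

$33,613.45


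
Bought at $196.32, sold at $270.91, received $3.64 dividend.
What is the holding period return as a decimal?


Formula: HPR = (P1 - P0 + D) / P0
Gain: $270.91 - $196.32 + $3.64 = $78.23
HPR = $78.23 / $196.32 = 0.3985

0.3985


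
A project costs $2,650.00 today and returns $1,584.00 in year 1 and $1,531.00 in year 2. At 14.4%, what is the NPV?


Formula: NPV = C0 + C1/(1+r) + C2/(1+r)^2
Discount C1: $1,584.00 / (1 + 0.144) = $1,384.62
Discount C2: $1,531.00 / (1 + 0.144)^2 = $1,169.83
NPV = -$2,650.00 + $1,384.62 + $1,169.83 = -$95.55

-$95.55


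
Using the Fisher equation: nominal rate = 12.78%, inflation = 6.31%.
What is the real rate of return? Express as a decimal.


Formula: (1 + r_real) = (1 + r_nom) / (1 + inflation)
Substituting: (1 + r_real) = 1.1278 / 1.0631
(1 + r_real) = 1.06086
r_real = 1.06086 - 1 = 0.06086

0.06086


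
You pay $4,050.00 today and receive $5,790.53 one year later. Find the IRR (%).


Formula: IRR = C1/C0 - 1
Substituting: IRR = $5,790.53 / $4,050.00 - 1
Ratio: 1.42976 - 1 = 0.42976
IRR = 42.976%

42.976%


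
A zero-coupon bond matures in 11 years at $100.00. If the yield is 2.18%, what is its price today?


Formula: Price = FV / (1 + r)^n
Substituting: Price = $100.00 / (1 + 0.0218)^11
Discount factor: (1.0218)^11 = 1.267724
Price = $100.00 / 1.267724 = $78.88

$78.88


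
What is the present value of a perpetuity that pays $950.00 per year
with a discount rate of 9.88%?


Formula: PV = C / r
Substituting: PV = $950.00 / 0.0988
PV = $9,615.38

$9,615.38


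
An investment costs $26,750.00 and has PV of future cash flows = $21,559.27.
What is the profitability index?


Formula: PI = PV(cash flows) / initial investment
Substituting: PI = $21,559.27 / $26,750.00
PI = 0.806

0.806


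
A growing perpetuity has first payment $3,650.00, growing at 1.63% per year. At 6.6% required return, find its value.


Formula: PV = C / (r - g)
Spread: r - g = 0.066 - 0.0163 = 0.0497
Substituting: PV = $3,650.00 / 0.0497
PV = $73,440.64

$73,440.64


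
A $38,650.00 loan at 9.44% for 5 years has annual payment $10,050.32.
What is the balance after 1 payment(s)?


Formula: Balance = PV*(1+r)^k - PMT*((1+r)^k - 1)/r
Growth: (1 + 0.0944)^1 = 1.0944
Accumulated factor: ((1+r)^k - 1)/r = 1.0
Balance = $38,650.00 * 1.0944 - $10,050.32 * 1.0
Balance = $32,248.24

$32,248.24


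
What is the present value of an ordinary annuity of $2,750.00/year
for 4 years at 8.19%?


Formula: PV = PMT * (1 - (1+r)^(-n)) / r
Discount factor: (1 + 0.0819)^(-4) = 0.72988
Bracket: 1 - 0.72988 = 0.27012
PV = $2,750.00 * 0.27012 / 0.0819 = $9,069.96

$9,069.96


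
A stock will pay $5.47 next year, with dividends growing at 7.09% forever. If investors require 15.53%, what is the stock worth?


Formula: P = D1 / (r - g)
Spread: r - g = 0.1553 - 0.0709 = 0.0844
Substituting: P = $5.47 / 0.0844
P = $64.81

$64.81


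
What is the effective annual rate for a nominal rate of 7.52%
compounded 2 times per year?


Formula: EAR = (1 + r/m)^m - 1
Period rate: r/m = 0.0752 / 2 = 0.0376
Compounding: (1 + 0.0376)^2 = 1.076614
EAR = 1.076614 - 1 = 0.076614

0.076614


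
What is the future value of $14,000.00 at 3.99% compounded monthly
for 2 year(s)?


Formula: FV = P * (1 + r/m)^(m*t)
Period rate: r/m = 0.0399 / 12 = 0.003325
Total periods: m*t = 12 * 2 = 24
Growth factor: (1 + 0.003325)^24 = 1.082927
FV = $14,000.00 * 1.082927 = $15,160.98

$15,160.98


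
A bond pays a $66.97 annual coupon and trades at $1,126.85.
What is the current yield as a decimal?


Formula: Current yield = annual coupon / price
Substituting: CY = $66.97 / $1,126.85
CY = 0.059431

0.059431


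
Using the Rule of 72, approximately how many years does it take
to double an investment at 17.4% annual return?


Formula: Years ≈ 72 / r
Substituting: Years ≈ 72 / 17.4
Years ≈ 4.1

4.1 years


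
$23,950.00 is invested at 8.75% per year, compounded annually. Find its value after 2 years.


Formula: FV = P * (1 + r)^n
Substituting: FV = $23,950.00 * (1 + 0.0875)^2
Growth factor: (1.0875)^2 = 1.182656
FV = $23,950.00 * 1.182656 = $28,324.62

$28,324.62


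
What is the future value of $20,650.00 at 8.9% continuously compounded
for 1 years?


Formula: FV = P * e^(r*t)
Exponent: r*t = 0.089 * 1 = 0.089
e^(0.089) = 1.093081
FV = $20,650.00 * 1.093081 = $22,572.12

$22,572.12


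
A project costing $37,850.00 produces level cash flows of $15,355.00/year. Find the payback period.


Formula: Payback = investment / annual cash flow
Substituting: Payback = $37,850.00 / $15,355.00
Payback = 2.465 years

2.465 years


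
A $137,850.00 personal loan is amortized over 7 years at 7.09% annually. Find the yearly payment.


Formula: PMT = PV * r / (1 - (1+r)^(-n))
Denominator: 1 - (1 + 0.0709)^(-7) = 0.380905
Numerator: $137,850.00 * 0.0709 = 9773.565
PMT = 9773.565 / 0.380905 = $25,658.83

$25,658.83


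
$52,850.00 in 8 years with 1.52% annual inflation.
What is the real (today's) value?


Formula: Real value = nominal / (1 + inflation)^years
Price level: (1 + 0.0152)^8 = 1.12827
Real value = $52,850.00 / 1.12827 = $46,841.64

$46,841.64


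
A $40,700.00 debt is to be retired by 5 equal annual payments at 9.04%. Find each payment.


Formula: PMT = PV * r / (1 - (1+r)^(-n))
Denominator: 1 - (1 + 0.0904)^(-5) = 0.35126
Numerator: $40,700.00 * 0.0904 = 3679.28
PMT = 3679.28 / 0.35126 = $10,474.53

$10,474.53


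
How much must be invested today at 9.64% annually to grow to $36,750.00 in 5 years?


Formula: PV = FV / (1 + r)^n
Substituting: PV = $36,750.00 / (1 + 0.0964)^5
Discount factor: (1.0964)^5 = 1.584328
PV = $36,750.00 / 1.584328 = $23,195.95

$23,195.95


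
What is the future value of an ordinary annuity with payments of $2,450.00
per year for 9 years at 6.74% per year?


Formula: FV = PMT * ((1+r)^n - 1) / r
Growth factor: (1 + 0.0674)^9 = 1.798642
Numerator: 1.798642 - 1 = 0.798642
FV = $2,450.00 * 0.798642 / 0.0674 = $29,030.76

$29,030.76


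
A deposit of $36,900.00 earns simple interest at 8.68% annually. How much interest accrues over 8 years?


Formula: I = P * r * t
Substituting: I = $36,900.00 * 0.0868 * 8
Step: I = $36,900.00 * 0.6944
I = $25,623.36

$25,623.36


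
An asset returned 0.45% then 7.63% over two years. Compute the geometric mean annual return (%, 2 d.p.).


Formula: Geometric mean = ((1+r1)*(1+r2))^(1/2) - 1
Product: (1 + 0.0045) * (1 + 0.0763) = 1.0045 * 1.0763 = 1.081143
Square root: 1.081143^0.5 = 1.03978
Geometric mean = 1.03978 - 1 = 0.03978
As percentage: 3.98%

3.98%


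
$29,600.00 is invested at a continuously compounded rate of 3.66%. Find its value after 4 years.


Formula: FV = P * e^(r*t)
Exponent: r*t = 0.0366 * 4 = 0.1464
e^(0.1464) = 1.157659
FV = $29,600.00 * 1.157659 = $34,266.71

$34,266.71


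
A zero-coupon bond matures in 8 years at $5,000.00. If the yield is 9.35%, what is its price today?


Formula: Price = FV / (1 + r)^n
Substituting: Price = $5,000.00 / (1 + 0.0935)^8
Discount factor: (1.0935)^8 = 2.044327
Price = $5,000.00 / 2.044327 = $2,445.79

$2,445.79


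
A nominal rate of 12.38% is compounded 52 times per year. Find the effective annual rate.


Formula: EAR = (1 + r/m)^m - 1
Period rate: r/m = 0.1238 / 52 = 0.002381
Compounding: (1 + 0.002381)^52 = 1.131623
EAR = 1.131623 - 1 = 0.131623

0.131623


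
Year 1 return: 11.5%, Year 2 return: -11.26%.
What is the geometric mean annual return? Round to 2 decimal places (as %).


Formula: Geometric mean = ((1+r1)*(1+r2))^(1/2) - 1
Product: (1 + 0.115) * (1 + -0.1126) = 1.115 * 0.8874 = 0.989451
Square root: 0.989451^0.5 = 0.994712
Geometric mean = 0.994712 - 1 = -0.005288
As percentage: -0.53%

-0.53%


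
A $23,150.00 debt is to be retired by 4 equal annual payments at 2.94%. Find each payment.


Formula: PMT = PV * r / (1 - (1+r)^(-n))
Denominator: 1 - (1 + 0.0294)^(-4) = 0.10944
Numerator: $23,150.00 * 0.0294 = 680.61
PMT = 680.61 / 0.10944 = $6,219.04

$6,219.04


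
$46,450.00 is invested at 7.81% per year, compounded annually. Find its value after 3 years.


Formula: FV = P * (1 + r)^n
Substituting: FV = $46,450.00 * (1 + 0.0781)^3
Growth factor: (1.0781)^3 = 1.253075
FV = $46,450.00 * 1.253075 = $58,205.34

$58,205.34


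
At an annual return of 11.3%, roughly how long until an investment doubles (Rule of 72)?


Formula: Years ≈ 72 / r
Substituting: Years ≈ 72 / 11.3
Years ≈ 6.4

6.4 years


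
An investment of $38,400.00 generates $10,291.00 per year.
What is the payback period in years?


Formula: Payback = investment / annual cash flow
Substituting: Payback = $38,400.00 / $10,291.00
Payback = 3.7314 years

3.7314 years


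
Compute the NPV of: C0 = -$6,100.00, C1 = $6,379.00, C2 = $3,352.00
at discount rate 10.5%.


Formula: NPV = C0 + C1/(1+r) + C2/(1+r)^2
Discount C1: $6,379.00 / (1 + 0.105) = $5,772.85
Discount C2: $3,352.00 / (1 + 0.105)^2 = $2,745.23
NPV = -$6,100.00 + $5,772.85 + $2,745.23 = $2,418.09

$2,418.09


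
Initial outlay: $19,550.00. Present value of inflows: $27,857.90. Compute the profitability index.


Formula: PI = PV(cash flows) / initial investment
Substituting: PI = $27,857.90 / $19,550.00
PI = 1.425

1.425


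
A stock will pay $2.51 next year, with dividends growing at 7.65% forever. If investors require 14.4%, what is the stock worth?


Formula: P = D1 / (r - g)
Spread: r - g = 0.144 - 0.0765 = 0.0675
Substituting: P = $2.51 / 0.0675
P = $37.19

$37.19


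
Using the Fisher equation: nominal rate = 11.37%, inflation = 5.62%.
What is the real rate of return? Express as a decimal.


Formula: (1 + r_real) = (1 + r_nom) / (1 + inflation)
Substituting: (1 + r_real) = 1.1137 / 1.0562
(1 + r_real) = 1.05444
r_real = 1.05444 - 1 = 0.05444

0.05444


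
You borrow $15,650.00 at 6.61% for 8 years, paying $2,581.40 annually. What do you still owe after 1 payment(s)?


Formula: Balance = PV*(1+r)^k - PMT*((1+r)^k - 1)/r
Growth: (1 + 0.0661)^1 = 1.0661
Accumulated factor: ((1+r)^k - 1)/r = 1.0
Balance = $15,650.00 * 1.0661 - $2,581.40 * 1.0
Balance = $14,103.07

$14,103.07


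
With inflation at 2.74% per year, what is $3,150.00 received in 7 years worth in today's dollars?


Formula: Real value = nominal / (1 + inflation)^years
Price level: (1 + 0.0274)^7 = 1.208306
Real value = $3,150.00 / 1.208306 = $2,606.96

$2,606.96


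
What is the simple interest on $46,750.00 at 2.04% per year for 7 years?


Formula: I = P * r * t
Substituting: I = $46,750.00 * 0.0204 * 7
Step: I = $46,750.00 * 0.1428
I = $6,675.90

$6,675.90


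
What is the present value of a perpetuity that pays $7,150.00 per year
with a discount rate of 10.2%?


Formula: PV = C / r
Substituting: PV = $7,150.00 / 0.102
PV = $70,098.04

$70,098.04


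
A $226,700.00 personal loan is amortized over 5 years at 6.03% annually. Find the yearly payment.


Formula: PMT = PV * r / (1 - (1+r)^(-n))
Denominator: 1 - (1 + 0.0603)^(-5) = 0.253798
Numerator: $226,700.00 * 0.0603 = 13670.01
PMT = 13670.01 / 0.253798 = $53,861.69

$53,861.69


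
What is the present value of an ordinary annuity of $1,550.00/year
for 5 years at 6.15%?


Formula: PV = PMT * (1 - (1+r)^(-n)) / r
Discount factor: (1 + 0.0615)^(-5) = 0.741993
Bracket: 1 - 0.741993 = 0.258007
PV = $1,550.00 * 0.258007 / 0.0615 = $6,502.61

$6,502.61


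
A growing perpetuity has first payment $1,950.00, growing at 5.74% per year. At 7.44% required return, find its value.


Formula: PV = C / (r - g)
Spread: r - g = 0.0744 - 0.0574 = 0.017
Substituting: PV = $1,950.00 / 0.017
PV = $114,705.88

$114,705.88


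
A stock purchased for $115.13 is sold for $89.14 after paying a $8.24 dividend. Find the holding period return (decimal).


Formula: HPR = (P1 - P0 + D) / P0
Gain: $89.14 - $115.13 + $8.24 = -$17.75
HPR = -$17.75 / $115.13 = -0.1542

-0.1542


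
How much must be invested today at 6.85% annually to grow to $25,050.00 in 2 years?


Formula: PV = FV / (1 + r)^n
Substituting: PV = $25,050.00 / (1 + 0.0685)^2
Discount factor: (1.0685)^2 = 1.141692
PV = $25,050.00 / 1.141692 = $21,941.11

$21,941.11


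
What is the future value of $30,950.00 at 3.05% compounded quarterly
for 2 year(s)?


Formula: FV = P * (1 + r/m)^(m*t)
Period rate: r/m = 0.0305 / 4 = 0.007625
Total periods: m*t = 4 * 2 = 8
Growth factor: (1 + 0.007625)^8 = 1.062653
FV = $30,950.00 * 1.062653 = $32,889.11

$32,889.11


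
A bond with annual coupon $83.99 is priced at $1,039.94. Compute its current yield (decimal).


Formula: Current yield = annual coupon / price
Substituting: CY = $83.99 / $1,039.94
CY = 0.080764

0.080764


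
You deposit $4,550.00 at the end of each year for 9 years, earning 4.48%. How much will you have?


Formula: FV = PMT * ((1+r)^n - 1) / r
Growth factor: (1 + 0.0448)^9 = 1.483537
Numerator: 1.483537 - 1 = 0.483537
FV = $4,550.00 * 0.483537 / 0.0448 = $49,109.26

$49,109.26


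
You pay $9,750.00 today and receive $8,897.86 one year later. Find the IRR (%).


Formula: IRR = C1/C0 - 1
Substituting: IRR = $8,897.86 / $9,750.00 - 1
Ratio: 0.912601 - 1 = -0.087399
IRR = -8.7399%

-8.7399%


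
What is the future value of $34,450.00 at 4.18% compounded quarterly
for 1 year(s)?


Formula: FV = P * (1 + r/m)^(m*t)
Period rate: r/m = 0.0418 / 4 = 0.01045
Total periods: m*t = 4 * 1 = 4
Growth factor: (1 + 0.01045)^4 = 1.04246
FV = $34,450.00 * 1.04246 = $35,912.74

$35,912.74


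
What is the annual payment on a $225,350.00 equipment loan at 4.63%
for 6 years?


Formula: PMT = PV * r / (1 - (1+r)^(-n))
Denominator: 1 - (1 + 0.0463)^(-6) = 0.237811
Numerator: $225,350.00 * 0.0463 = 10433.705
PMT = 10433.705 / 0.237811 = $43,873.93

$43,873.93


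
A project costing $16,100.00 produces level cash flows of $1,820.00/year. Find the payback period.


Formula: Payback = investment / annual cash flow
Substituting: Payback = $16,100.00 / $1,820.00
Payback = 8.8462 years

8.8462 years


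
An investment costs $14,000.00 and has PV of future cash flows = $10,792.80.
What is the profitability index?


Formula: PI = PV(cash flows) / initial investment
Substituting: PI = $10,792.80 / $14,000.00
PI = 0.7709

0.7709


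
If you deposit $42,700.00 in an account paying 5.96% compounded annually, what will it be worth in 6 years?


Formula: FV = P * (1 + r)^n
Substituting: FV = $42,700.00 * (1 + 0.0596)^6
Growth factor: (1.0596)^6 = 1.41531
FV = $42,700.00 * 1.41531 = $60,433.75

$60,433.75


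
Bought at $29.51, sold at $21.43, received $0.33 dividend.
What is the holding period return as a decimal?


Formula: HPR = (P1 - P0 + D) / P0
Gain: $21.43 - $29.51 + $0.33 = -$7.75
HPR = -$7.75 / $29.51 = -0.2626

-0.2626


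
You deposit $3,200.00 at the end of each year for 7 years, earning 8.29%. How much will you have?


Formula: FV = PMT * ((1+r)^n - 1) / r
Growth factor: (1 + 0.0829)^7 = 1.746298
Numerator: 1.746298 - 1 = 0.746298
FV = $3,200.00 * 0.746298 / 0.0829 = $28,807.66

$28,807.66


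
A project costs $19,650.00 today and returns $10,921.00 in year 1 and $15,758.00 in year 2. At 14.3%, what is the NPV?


Formula: NPV = C0 + C1/(1+r) + C2/(1+r)^2
Discount C1: $10,921.00 / (1 + 0.143) = $9,554.68
Discount C2: $15,758.00 / (1 + 0.143)^2 = $12,061.70
NPV = -$19,650.00 + $9,554.68 + $12,061.70 = $1,966.38

$1,966.38


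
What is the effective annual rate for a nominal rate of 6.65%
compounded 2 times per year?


Formula: EAR = (1 + r/m)^m - 1
Period rate: r/m = 0.0665 / 2 = 0.03325
Compounding: (1 + 0.03325)^2 = 1.067606
EAR = 1.067606 - 1 = 0.067606

0.067606


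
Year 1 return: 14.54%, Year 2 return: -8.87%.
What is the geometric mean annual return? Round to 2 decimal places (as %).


Formula: Geometric mean = ((1+r1)*(1+r2))^(1/2) - 1
Product: (1 + 0.1454) * (1 + -0.0887) = 1.1454 * 0.9113 = 1.043803
Square root: 1.043803^0.5 = 1.021667
Geometric mean = 1.021667 - 1 = 0.021667
As percentage: 2.17%

2.17%


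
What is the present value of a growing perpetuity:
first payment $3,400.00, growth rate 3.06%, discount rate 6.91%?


Formula: PV = C / (r - g)
Spread: r - g = 0.0691 - 0.0306 = 0.0385
Substituting: PV = $3,400.00 / 0.0385
PV = $88,311.69

$88,311.69


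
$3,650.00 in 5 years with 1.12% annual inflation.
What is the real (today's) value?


Formula: Real value = nominal / (1 + inflation)^years
Price level: (1 + 0.0112)^5 = 1.057269
Real value = $3,650.00 / 1.057269 = $3,452.29

$3,452.29


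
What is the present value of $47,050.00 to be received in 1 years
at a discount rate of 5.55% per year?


Formula: PV = FV / (1 + r)^n
Substituting: PV = $47,050.00 / (1 + 0.0555)^1
Discount factor: (1.0555)^1 = 1.0555
PV = $47,050.00 / 1.0555 = $44,576.03

$44,576.03


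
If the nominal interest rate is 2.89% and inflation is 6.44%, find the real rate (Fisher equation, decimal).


Formula: (1 + r_real) = (1 + r_nom) / (1 + inflation)
Substituting: (1 + r_real) = 1.0289 / 1.0644
(1 + r_real) = 0.966648
r_real = 0.966648 - 1 = -0.033352

-0.033352


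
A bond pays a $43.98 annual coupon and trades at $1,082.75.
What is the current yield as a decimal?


Formula: Current yield = annual coupon / price
Substituting: CY = $43.98 / $1,082.75
CY = 0.040619

0.040619


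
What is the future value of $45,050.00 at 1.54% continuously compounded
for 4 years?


Formula: FV = P * e^(r*t)
Exponent: r*t = 0.0154 * 4 = 0.0616
e^(0.0616) = 1.063537
FV = $45,050.00 * 1.063537 = $47,912.33

$47,912.33


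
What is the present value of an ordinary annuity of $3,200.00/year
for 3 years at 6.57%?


Formula: PV = PMT * (1 - (1+r)^(-n)) / r
Discount factor: (1 + 0.0657)^(-3) = 0.826219
Bracket: 1 - 0.826219 = 0.173781
PV = $3,200.00 * 0.173781 / 0.0657 = $8,464.23

$8,464.23
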